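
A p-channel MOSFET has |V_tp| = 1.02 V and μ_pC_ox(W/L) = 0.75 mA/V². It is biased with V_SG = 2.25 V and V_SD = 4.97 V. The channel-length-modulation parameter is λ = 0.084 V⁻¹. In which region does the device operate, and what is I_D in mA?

V_ov = V_SG − |V_tp| = 2.25 − 1.02 = 1.23 V.
Since V_SD = 4.97 V ≥ V_ov = 1.23 V, the device is in saturation.
I_D = ½ k_p V_ov² (1 + λ V_SD) = 0.5 × 0.75 × 1.23² × (1 + 0.084 × 4.97) = 0.804 mA.

Saturation; I_D = 0.804 mA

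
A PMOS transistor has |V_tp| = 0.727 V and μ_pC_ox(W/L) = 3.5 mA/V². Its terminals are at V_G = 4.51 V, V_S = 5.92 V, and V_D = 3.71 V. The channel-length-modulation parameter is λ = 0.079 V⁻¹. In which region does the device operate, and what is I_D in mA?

V_SG = V_S − V_G = 5.92 − 4.51 = 1.41 V; V_SD = V_S − V_D = 5.92 − 3.71 = 2.21 V.
V_ov = V_SG − |V_tp| = 1.41 − 0.727 = 0.683 V.
Since V_SD = 2.21 V ≥ V_ov = 0.683 V, the device is in saturation.
I_D = ½ k_p V_ov² (1 + λ V_SD) = 0.5 × 3.5 × 0.683² × (1 + 0.079 × 2.21) = 0.959 mA.

Saturation; I_D = 0.959 mA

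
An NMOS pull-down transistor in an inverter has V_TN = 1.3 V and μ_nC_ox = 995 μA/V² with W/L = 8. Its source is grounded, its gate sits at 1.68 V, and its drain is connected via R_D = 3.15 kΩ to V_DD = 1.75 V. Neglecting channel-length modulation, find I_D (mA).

V_GS = V_G = 1.68 V, so V_ov = 1.68 − 1.3 = 0.38 V.
k_n = μ_nC_ox · (W/L) = 7.96 mA/V².
Assume saturation: I_D = ½ k_n V_ov² = 0.5 × 7.96 × 0.38² = 0.575 mA, giving V_DS = V_DD − I_D R_D = 1.75 − 0.575 × 3.15 = -0.0603 V.
But -0.0603 V < V_ov = 0.38 V, so the device is actually in triode.
In triode I_D = k_n[V_ov V_DS − ½ V_DS²] and I_D = (V_DD − V_DS)/R_D. Equating: 12.5 V_DS² − 10.53 V_DS + 1.75 = 0, giving V_DS = 0.228 V (the root below V_ov).
I_D = (1.75 − 0.228) / 3.15 = 0.483 mA.

I_D = 0.483 mA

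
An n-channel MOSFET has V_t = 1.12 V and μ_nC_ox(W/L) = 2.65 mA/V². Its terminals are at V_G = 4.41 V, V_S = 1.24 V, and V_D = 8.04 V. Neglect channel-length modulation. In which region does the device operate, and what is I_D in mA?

V_GS = V_G − V_S = 4.41 − 1.24 = 3.17 V; V_DS = V_D − V_S = 8.04 − 1.24 = 6.8 V.
V_ov = V_GS − V_t = 3.17 − 1.12 = 2.05 V.
Since V_DS = 6.8 V ≥ V_ov = 2.05 V, the device is in saturation.
I_D = ½ k_n V_ov² = 0.5 × 2.65 × 2.05² = 5.57 mA.

Saturation; I_D = 5.57 mA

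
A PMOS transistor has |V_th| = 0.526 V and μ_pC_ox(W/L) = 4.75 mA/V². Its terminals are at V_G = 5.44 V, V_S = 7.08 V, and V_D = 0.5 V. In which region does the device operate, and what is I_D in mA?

Saturation; I_D = 2.95 mA

V_SG = V_S − V_G = 7.08 − 5.44 = 1.64 V; V_SD = V_S − V_D = 7.08 − 0.5 = 6.58 V.
V_ov = V_SG − |V_th| = 1.64 − 0.526 = 1.11 V.
Since V_SD = 6.58 V ≥ V_ov = 1.11 V, the device is in saturation.
I_D = ½ k_p V_ov² = 0.5 × 4.75 × 1.11² = 2.95 mA.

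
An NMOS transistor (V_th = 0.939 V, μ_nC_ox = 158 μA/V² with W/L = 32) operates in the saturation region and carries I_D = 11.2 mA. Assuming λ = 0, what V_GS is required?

k_n = μ_nC_ox · (W/L) = 5.056 mA/V².
In saturation I_D = ½ k_n (V_GS − V_th)², so V_GS − V_th = √(2 I_D / k_n) = √(2 × 11.2 / 5.056) = 2.1 V.
V_GS = 0.939 + 2.1 = 3.04 V.

V_GS = 3.04 V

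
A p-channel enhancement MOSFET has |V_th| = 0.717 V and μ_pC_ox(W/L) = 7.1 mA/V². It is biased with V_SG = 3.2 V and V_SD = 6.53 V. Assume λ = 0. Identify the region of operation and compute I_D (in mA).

Saturation; I_D = 21.9 mA

V_ov = V_SG − |V_th| = 3.2 − 0.717 = 2.48 V.
Since V_SD = 6.53 V ≥ V_ov = 2.48 V, the device is in saturation.
I_D = ½ k_p V_ov² = 0.5 × 7.1 × 2.48² = 21.9 mA.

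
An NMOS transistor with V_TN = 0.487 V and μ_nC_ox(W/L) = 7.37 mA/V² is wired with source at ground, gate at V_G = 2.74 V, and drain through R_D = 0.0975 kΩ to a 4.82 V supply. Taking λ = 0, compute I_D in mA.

V_GS = V_G = 2.74 V, so V_ov = 2.74 − 0.487 = 2.25 V.
Assume saturation: I_D = ½ k_n V_ov² = 0.5 × 7.37 × 2.25² = 18.7 mA, giving V_DS = V_DD − I_D R_D = 4.82 − 18.7 × 0.0975 = 3 V.
V_DS = 3 V ≥ V_ov = 2.25 V, confirming saturation.

I_D = 18.7 mA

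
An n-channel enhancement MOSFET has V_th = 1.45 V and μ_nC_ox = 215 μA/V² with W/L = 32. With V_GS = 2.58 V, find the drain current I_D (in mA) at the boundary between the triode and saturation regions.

I_D = 4.39 mA

At the boundary V_DS = V_ov = V_GS − V_th = 2.58 − 1.45 = 1.13 V.
k_n = μ_nC_ox · (W/L) = 6.88 mA/V².
I_D = ½ k_n V_ov² = 0.5 × 6.88 × 1.13² = 4.39 mA.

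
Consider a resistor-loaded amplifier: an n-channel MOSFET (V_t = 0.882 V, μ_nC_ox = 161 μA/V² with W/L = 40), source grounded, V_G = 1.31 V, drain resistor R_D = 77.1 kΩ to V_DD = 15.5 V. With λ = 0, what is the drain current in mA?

I_D = 0.200 mA

V_GS = V_G = 1.31 V, so V_ov = 1.31 − 0.882 = 0.428 V.
k_n = μ_nC_ox · (W/L) = 6.44 mA/V².
Assume saturation: I_D = ½ k_n V_ov² = 0.5 × 6.44 × 0.428² = 0.59 mA, giving V_DS = V_DD − I_D R_D = 15.5 − 0.59 × 77.1 = -30 V.
But -30 V < V_ov = 0.428 V, so the device is actually in triode.
In triode I_D = k_n[V_ov V_DS − ½ V_DS²] and I_D = (V_DD − V_DS)/R_D. Equating: 248 V_DS² − 213.5 V_DS + 15.5 = 0, giving V_DS = 0.08 V (the root below V_ov).
I_D = (15.5 − 0.08) / 77.1 = 0.2 mA.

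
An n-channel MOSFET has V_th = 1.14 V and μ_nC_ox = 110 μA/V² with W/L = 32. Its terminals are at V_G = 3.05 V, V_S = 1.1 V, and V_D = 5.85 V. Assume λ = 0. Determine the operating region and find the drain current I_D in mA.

V_GS = V_G − V_S = 3.05 − 1.1 = 1.95 V; V_DS = V_D − V_S = 5.85 − 1.1 = 4.75 V.
k_n = μ_nC_ox · (W/L) = 3.52 mA/V².
V_ov = V_GS − V_th = 1.95 − 1.14 = 0.81 V.
Since V_DS = 4.75 V ≥ V_ov = 0.81 V, the device is in saturation.
I_D = ½ k_n V_ov² = 0.5 × 3.52 × 0.81² = 1.15 mA.

Saturation; I_D = 1.15 mA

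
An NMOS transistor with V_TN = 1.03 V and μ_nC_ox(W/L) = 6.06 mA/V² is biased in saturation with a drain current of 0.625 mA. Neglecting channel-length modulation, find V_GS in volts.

In saturation I_D = ½ k_n (V_GS − V_TN)², so V_GS − V_TN = √(2 I_D / k_n) = √(2 × 0.625 / 6.06) = 0.454 V.
V_GS = 1.03 + 0.454 = 1.48 V.

V_GS = 1.48 V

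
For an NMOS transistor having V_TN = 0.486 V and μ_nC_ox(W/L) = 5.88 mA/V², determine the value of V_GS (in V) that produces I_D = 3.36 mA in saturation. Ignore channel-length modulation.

V_GS = 1.56 V

In saturation I_D = ½ k_n (V_GS − V_TN)², so V_GS − V_TN = √(2 I_D / k_n) = √(2 × 3.36 / 5.88) = 1.07 V.
V_GS = 0.486 + 1.07 = 1.56 V.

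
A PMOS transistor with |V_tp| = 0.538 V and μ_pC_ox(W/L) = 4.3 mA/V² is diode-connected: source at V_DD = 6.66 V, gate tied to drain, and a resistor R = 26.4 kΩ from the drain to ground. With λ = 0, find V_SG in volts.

V_SG = 0.858 V

With gate tied to drain, V_SG = V_SD ≥ V_SG − |V_tp|, so the device is in saturation.
KCL at the drain: ½ k_p (V_SG − |V_tp|)² = (V_DD − V_SG)/R.
Let x = V_SG − 0.538. Then 56.8 x² + x − 6.122 = 0, giving x = 0.32 V (positive root), so V_SG = 0.858 V.
I_D = (V_DD − V_SG)/R = (6.66 − 0.858) / 26.4 = 0.22 mA.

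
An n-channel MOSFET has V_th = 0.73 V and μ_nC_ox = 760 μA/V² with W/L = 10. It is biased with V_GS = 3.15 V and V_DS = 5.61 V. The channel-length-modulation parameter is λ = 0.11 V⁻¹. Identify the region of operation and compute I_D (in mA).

Saturation; I_D = 36.0 mA

k_n = μ_nC_ox · (W/L) = 7.6 mA/V².
V_ov = V_GS − V_th = 3.15 − 0.73 = 2.42 V.
Since V_DS = 5.61 V ≥ V_ov = 2.42 V, the device is in saturation.
I_D = ½ k_n V_ov² (1 + λ V_DS) = 0.5 × 7.6 × 2.42² × (1 + 0.11 × 5.61) = 36 mA.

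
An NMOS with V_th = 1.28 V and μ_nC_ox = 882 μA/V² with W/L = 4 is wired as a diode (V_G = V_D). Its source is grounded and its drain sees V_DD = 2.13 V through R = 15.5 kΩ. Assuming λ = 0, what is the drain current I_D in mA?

I_D = 0.0446 mA

With gate tied to drain, V_GS = V_DS ≥ V_GS − V_th, so the device is in saturation.
k_n = μ_nC_ox · (W/L) = 3.528 mA/V².
KCL at the drain: ½ k_n (V_GS − V_th)² = (V_DD − V_GS)/R.
Let x = V_GS − 1.28. Then 27.3 x² + x − 0.85 = 0, giving x = 0.159 V (positive root), so V_GS = 1.44 V.
I_D = (V_DD − V_GS)/R = (2.13 − 1.44) / 15.5 = 0.0446 mA.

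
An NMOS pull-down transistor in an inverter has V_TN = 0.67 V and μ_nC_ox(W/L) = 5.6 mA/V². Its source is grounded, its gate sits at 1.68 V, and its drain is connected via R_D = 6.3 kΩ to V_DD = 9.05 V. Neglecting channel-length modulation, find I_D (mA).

V_GS = V_G = 1.68 V, so V_ov = 1.68 − 0.67 = 1.01 V.
Assume saturation: I_D = ½ k_n V_ov² = 0.5 × 5.6 × 1.01² = 2.86 mA, giving V_DS = V_DD − I_D R_D = 9.05 − 2.86 × 6.3 = -8.94 V.
But -8.94 V < V_ov = 1.01 V, so the device is actually in triode.
In triode I_D = k_n[V_ov V_DS − ½ V_DS²] and I_D = (V_DD − V_DS)/R_D. Equating: 17.6 V_DS² − 36.63 V_DS + 9.05 = 0, giving V_DS = 0.287 V (the root below V_ov).
I_D = (9.05 − 0.287) / 6.3 = 1.39 mA.

I_D = 1.39 mA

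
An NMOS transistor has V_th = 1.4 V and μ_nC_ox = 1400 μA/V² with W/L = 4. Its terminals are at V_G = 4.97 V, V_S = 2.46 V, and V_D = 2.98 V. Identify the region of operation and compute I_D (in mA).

V_GS = V_G − V_S = 4.97 − 2.46 = 2.51 V; V_DS = V_D − V_S = 2.98 − 2.46 = 0.52 V.
k_n = μ_nC_ox · (W/L) = 5.6 mA/V².
V_ov = V_GS − V_th = 2.51 − 1.4 = 1.11 V.
Since V_DS = 0.52 V < V_ov = 1.11 V, the device is in the triode region.
I_D = k_n [V_ov · V_DS − ½ V_DS²] = 5.6 × [1.11 × 0.52 − 0.5 × 0.52²] = 2.48 mA.

Triode; I_D = 2.48 mA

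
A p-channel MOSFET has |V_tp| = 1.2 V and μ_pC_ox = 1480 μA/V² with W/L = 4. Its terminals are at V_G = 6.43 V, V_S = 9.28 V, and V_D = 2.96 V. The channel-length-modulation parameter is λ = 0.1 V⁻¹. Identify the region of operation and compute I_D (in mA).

Saturation; I_D = 13.2 mA

V_SG = V_S − V_G = 9.28 − 6.43 = 2.85 V; V_SD = V_S − V_D = 9.28 − 2.96 = 6.32 V.
k_p = μ_pC_ox · (W/L) = 5.92 mA/V².
V_ov = V_SG − |V_tp| = 2.85 − 1.2 = 1.65 V.
Since V_SD = 6.32 V ≥ V_ov = 1.65 V, the device is in saturation.
I_D = ½ k_p V_ov² (1 + λ V_SD) = 0.5 × 5.92 × 1.65² × (1 + 0.1 × 6.32) = 13.2 mA.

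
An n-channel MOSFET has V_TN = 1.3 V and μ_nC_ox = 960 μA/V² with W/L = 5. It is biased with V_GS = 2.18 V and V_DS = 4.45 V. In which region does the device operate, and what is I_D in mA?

k_n = μ_nC_ox · (W/L) = 4.8 mA/V².
V_ov = V_GS − V_TN = 2.18 − 1.3 = 0.88 V.
Since V_DS = 4.45 V ≥ V_ov = 0.88 V, the device is in saturation.
I_D = ½ k_n V_ov² = 0.5 × 4.8 × 0.88² = 1.86 mA.

Saturation; I_D = 1.86 mA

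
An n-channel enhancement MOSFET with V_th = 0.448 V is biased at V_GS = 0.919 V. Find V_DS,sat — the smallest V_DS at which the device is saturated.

The boundary between triode and saturation is V_DS = V_GS − V_th = V_ov.
V_ov = 0.919 − 0.448 = 0.471 V.

V_DS,sat = 0.471 V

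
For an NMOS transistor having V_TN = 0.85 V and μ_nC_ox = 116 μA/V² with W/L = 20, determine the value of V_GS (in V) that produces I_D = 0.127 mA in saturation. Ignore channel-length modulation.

V_GS = 1.18 V

k_n = μ_nC_ox · (W/L) = 2.32 mA/V².
In saturation I_D = ½ k_n (V_GS − V_TN)², so V_GS − V_TN = √(2 I_D / k_n) = √(2 × 0.127 / 2.32) = 0.331 V.
V_GS = 0.85 + 0.331 = 1.18 V.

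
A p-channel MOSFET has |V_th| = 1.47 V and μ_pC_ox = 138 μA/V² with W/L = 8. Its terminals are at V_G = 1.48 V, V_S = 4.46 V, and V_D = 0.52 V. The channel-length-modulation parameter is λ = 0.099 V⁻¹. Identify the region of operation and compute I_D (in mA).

V_SG = V_S − V_G = 4.46 − 1.48 = 2.98 V; V_SD = V_S − V_D = 4.46 − 0.52 = 3.94 V.
k_p = μ_pC_ox · (W/L) = 1.104 mA/V².
V_ov = V_SG − |V_th| = 2.98 − 1.47 = 1.51 V.
Since V_SD = 3.94 V ≥ V_ov = 1.51 V, the device is in saturation.
I_D = ½ k_p V_ov² (1 + λ V_SD) = 0.5 × 1.104 × 1.51² × (1 + 0.099 × 3.94) = 1.75 mA.

Saturation; I_D = 1.75 mA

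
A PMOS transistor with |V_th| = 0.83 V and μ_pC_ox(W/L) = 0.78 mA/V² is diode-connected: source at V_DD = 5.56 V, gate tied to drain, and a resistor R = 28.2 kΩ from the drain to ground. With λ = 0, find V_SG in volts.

With gate tied to drain, V_SG = V_SD ≥ V_SG − |V_th|, so the device is in saturation.
KCL at the drain: ½ k_p (V_SG − |V_th|)² = (V_DD − V_SG)/R.
Let x = V_SG − 0.83. Then 11 x² + x − 4.73 = 0, giving x = 0.612 V (positive root), so V_SG = 1.44 V.
I_D = (V_DD − V_SG)/R = (5.56 − 1.44) / 28.2 = 0.146 mA.

V_SG = 1.44 V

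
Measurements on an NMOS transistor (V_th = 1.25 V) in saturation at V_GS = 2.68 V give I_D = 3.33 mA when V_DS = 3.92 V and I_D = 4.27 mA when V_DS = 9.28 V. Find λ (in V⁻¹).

λ = 0.0664 V⁻¹

With V_GS fixed, I_D ∝ (1 + λ V_DS) in saturation, so I_D2/I_D1 = (1 + λ V_DS2)/(1 + λ V_DS1).
4.27/3.33 = 1.282 = (1 + 9.28 λ)/(1 + 3.92 λ).
Solving: λ (I_D1 V_DS2 − I_D2 V_DS1) = I_D2 − I_D1, so λ = (4.27 − 3.33) / (3.33 × 9.28 − 4.27 × 3.92) = 0.94 / 14.2 = 0.0664 V⁻¹.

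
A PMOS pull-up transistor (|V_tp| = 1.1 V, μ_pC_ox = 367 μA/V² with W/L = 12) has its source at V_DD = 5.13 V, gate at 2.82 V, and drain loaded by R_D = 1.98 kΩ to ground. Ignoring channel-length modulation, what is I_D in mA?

I_D = 2.31 mA

V_SG = V_DD − V_G = 5.13 − 2.82 = 2.31 V, so V_ov = 2.31 − 1.1 = 1.21 V.
k_p = μ_pC_ox · (W/L) = 4.404 mA/V².
Assume saturation: I_D = ½ k_p V_ov² = 0.5 × 4.404 × 1.21² = 3.22 mA, giving V_SD = V_DD − I_D R_D = 5.13 − 3.22 × 1.98 = -1.25 V.
But -1.25 V < V_ov = 1.21 V, so the device is actually in triode.
In triode I_D = k_p[V_ov V_SD − ½ V_SD²] and I_D = (V_DD − V_SD)/R_D. Equating: 4.36 V_SD² − 11.55 V_SD + 5.13 = 0, giving V_SD = 0.564 V (the root below V_ov).
I_D = (5.13 − 0.564) / 1.98 = 2.31 mA.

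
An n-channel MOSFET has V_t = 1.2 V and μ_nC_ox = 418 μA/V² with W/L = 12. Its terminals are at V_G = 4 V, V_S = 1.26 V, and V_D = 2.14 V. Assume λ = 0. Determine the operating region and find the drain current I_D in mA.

V_GS = V_G − V_S = 4 − 1.26 = 2.74 V; V_DS = V_D − V_S = 2.14 − 1.26 = 0.88 V.
k_n = μ_nC_ox · (W/L) = 5.016 mA/V².
V_ov = V_GS − V_t = 2.74 − 1.2 = 1.54 V.
Since V_DS = 0.88 V < V_ov = 1.54 V, the device is in the triode region.
I_D = k_n [V_ov · V_DS − ½ V_DS²] = 5.016 × [1.54 × 0.88 − 0.5 × 0.88²] = 4.86 mA.

Triode; I_D = 4.86 mA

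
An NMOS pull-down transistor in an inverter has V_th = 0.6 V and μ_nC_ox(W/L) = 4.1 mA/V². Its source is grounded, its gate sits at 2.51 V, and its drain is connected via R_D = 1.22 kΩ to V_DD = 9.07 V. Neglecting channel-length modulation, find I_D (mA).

V_GS = V_G = 2.51 V, so V_ov = 2.51 − 0.6 = 1.91 V.
Assume saturation: I_D = ½ k_n V_ov² = 0.5 × 4.1 × 1.91² = 7.48 mA, giving V_DS = V_DD − I_D R_D = 9.07 − 7.48 × 1.22 = -0.0539 V.
But -0.0539 V < V_ov = 1.91 V, so the device is actually in triode.
In triode I_D = k_n[V_ov V_DS − ½ V_DS²] and I_D = (V_DD − V_DS)/R_D. Equating: 2.5 V_DS² − 10.55 V_DS + 9.07 = 0, giving V_DS = 1.2 V (the root below V_ov).
I_D = (9.07 − 1.2) / 1.22 = 6.45 mA.

I_D = 6.45 mA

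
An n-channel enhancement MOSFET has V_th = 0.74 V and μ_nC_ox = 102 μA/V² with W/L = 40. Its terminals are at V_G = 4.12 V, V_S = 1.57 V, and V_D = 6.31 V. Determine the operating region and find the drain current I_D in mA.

V_GS = V_G − V_S = 4.12 − 1.57 = 2.55 V; V_DS = V_D − V_S = 6.31 − 1.57 = 4.74 V.
k_n = μ_nC_ox · (W/L) = 4.08 mA/V².
V_ov = V_GS − V_th = 2.55 − 0.74 = 1.81 V.
Since V_DS = 4.74 V ≥ V_ov = 1.81 V, the device is in saturation.
I_D = ½ k_n V_ov² = 0.5 × 4.08 × 1.81² = 6.68 mA.

Saturation; I_D = 6.68 mA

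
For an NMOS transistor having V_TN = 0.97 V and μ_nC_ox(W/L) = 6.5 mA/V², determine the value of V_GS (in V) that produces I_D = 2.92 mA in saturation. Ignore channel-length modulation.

V_GS = 1.92 V

In saturation I_D = ½ k_n (V_GS − V_TN)², so V_GS − V_TN = √(2 I_D / k_n) = √(2 × 2.92 / 6.5) = 0.948 V.
V_GS = 0.97 + 0.948 = 1.92 V.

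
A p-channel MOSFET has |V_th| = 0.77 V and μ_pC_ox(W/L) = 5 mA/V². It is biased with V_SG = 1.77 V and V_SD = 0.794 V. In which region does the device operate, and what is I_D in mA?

Triode; I_D = 2.39 mA

V_ov = V_SG − |V_th| = 1.77 − 0.77 = 1 V.
Since V_SD = 0.794 V < V_ov = 1 V, the device is in the triode region.
I_D = k_p [V_ov · V_SD − ½ V_SD²] = 5 × [1 × 0.794 − 0.5 × 0.794²] = 2.39 mA.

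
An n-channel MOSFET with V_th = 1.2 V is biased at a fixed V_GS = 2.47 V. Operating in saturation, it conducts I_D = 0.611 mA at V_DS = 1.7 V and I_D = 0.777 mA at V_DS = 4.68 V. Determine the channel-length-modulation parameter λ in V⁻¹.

λ = 0.108 V⁻¹

With V_GS fixed, I_D ∝ (1 + λ V_DS) in saturation, so I_D2/I_D1 = (1 + λ V_DS2)/(1 + λ V_DS1).
0.777/0.611 = 1.272 = (1 + 4.68 λ)/(1 + 1.7 λ).
Solving: λ (I_D1 V_DS2 − I_D2 V_DS1) = I_D2 − I_D1, so λ = (0.777 − 0.611) / (0.611 × 4.68 − 0.777 × 1.7) = 0.166 / 1.54 = 0.108 V⁻¹.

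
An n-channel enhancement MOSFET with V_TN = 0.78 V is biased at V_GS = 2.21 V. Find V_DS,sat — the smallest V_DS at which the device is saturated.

The boundary between triode and saturation is V_DS = V_GS − V_TN = V_ov.
V_ov = 2.21 − 0.78 = 1.43 V.

V_DS,sat = 1.43 V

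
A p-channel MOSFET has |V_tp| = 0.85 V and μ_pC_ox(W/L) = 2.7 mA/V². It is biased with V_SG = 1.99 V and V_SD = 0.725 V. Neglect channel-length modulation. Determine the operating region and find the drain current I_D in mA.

V_ov = V_SG − |V_tp| = 1.99 − 0.85 = 1.14 V.
Since V_SD = 0.725 V < V_ov = 1.14 V, the device is in the triode region.
I_D = k_p [V_ov · V_SD − ½ V_SD²] = 2.7 × [1.14 × 0.725 − 0.5 × 0.725²] = 1.52 mA.

Triode; I_D = 1.52 mA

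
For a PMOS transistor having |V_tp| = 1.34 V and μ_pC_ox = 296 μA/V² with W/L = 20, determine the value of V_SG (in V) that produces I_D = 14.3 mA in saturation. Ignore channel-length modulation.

V_SG = 3.54 V

k_p = μ_pC_ox · (W/L) = 5.92 mA/V².
In saturation I_D = ½ k_p (V_SG − |V_tp|)², so V_SG − |V_tp| = √(2 I_D / k_p) = √(2 × 14.3 / 5.92) = 2.2 V.
V_SG = 1.34 + 2.2 = 3.54 V.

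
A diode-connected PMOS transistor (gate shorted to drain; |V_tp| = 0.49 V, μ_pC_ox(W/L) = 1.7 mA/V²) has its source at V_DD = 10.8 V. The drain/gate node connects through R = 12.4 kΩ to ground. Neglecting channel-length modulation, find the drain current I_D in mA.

I_D = 0.755 mA

With gate tied to drain, V_SG = V_SD ≥ V_SG − |V_tp|, so the device is in saturation.
KCL at the drain: ½ k_p (V_SG − |V_tp|)² = (V_DD − V_SG)/R.
Let x = V_SG − 0.49. Then 10.5 x² + x − 10.31 = 0, giving x = 0.943 V (positive root), so V_SG = 1.43 V.
I_D = (V_DD − V_SG)/R = (10.8 − 1.43) / 12.4 = 0.755 mA.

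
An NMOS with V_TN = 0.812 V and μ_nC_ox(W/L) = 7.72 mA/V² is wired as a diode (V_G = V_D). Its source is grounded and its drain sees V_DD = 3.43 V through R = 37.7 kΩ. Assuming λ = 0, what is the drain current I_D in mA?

I_D = 0.0660 mA

With gate tied to drain, V_GS = V_DS ≥ V_GS − V_TN, so the device is in saturation.
KCL at the drain: ½ k_n (V_GS − V_TN)² = (V_DD − V_GS)/R.
Let x = V_GS − 0.812. Then 146 x² + x − 2.618 = 0, giving x = 0.131 V (positive root), so V_GS = 0.943 V.
I_D = (V_DD − V_GS)/R = (3.43 − 0.943) / 37.7 = 0.066 mA.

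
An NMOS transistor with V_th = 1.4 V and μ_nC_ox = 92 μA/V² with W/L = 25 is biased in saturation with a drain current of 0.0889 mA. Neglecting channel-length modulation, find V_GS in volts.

k_n = μ_nC_ox · (W/L) = 2.3 mA/V².
In saturation I_D = ½ k_n (V_GS − V_th)², so V_GS − V_th = √(2 I_D / k_n) = √(2 × 0.0889 / 2.3) = 0.278 V.
V_GS = 1.4 + 0.278 = 1.68 V.

V_GS = 1.68 V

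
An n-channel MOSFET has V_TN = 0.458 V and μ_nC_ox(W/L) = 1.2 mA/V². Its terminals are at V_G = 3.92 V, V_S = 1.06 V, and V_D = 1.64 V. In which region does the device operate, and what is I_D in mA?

V_GS = V_G − V_S = 3.92 − 1.06 = 2.86 V; V_DS = V_D − V_S = 1.64 − 1.06 = 0.58 V.
V_ov = V_GS − V_TN = 2.86 − 0.458 = 2.4 V.
Since V_DS = 0.58 V < V_ov = 2.4 V, the device is in the triode region.
I_D = k_n [V_ov · V_DS − ½ V_DS²] = 1.2 × [2.4 × 0.58 − 0.5 × 0.58²] = 1.47 mA.

Triode; I_D = 1.47 mA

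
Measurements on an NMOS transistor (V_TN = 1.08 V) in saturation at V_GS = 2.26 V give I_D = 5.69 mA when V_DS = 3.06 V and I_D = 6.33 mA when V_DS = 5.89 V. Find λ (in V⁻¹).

With V_GS fixed, I_D ∝ (1 + λ V_DS) in saturation, so I_D2/I_D1 = (1 + λ V_DS2)/(1 + λ V_DS1).
6.33/5.69 = 1.112 = (1 + 5.89 λ)/(1 + 3.06 λ).
Solving: λ (I_D1 V_DS2 − I_D2 V_DS1) = I_D2 − I_D1, so λ = (6.33 − 5.69) / (5.69 × 5.89 − 6.33 × 3.06) = 0.64 / 14.1 = 0.0452 V⁻¹.

λ = 0.0452 V⁻¹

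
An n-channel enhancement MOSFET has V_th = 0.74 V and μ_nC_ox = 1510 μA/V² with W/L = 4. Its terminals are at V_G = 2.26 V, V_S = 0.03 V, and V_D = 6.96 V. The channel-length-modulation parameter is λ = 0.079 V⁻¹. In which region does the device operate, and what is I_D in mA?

V_GS = V_G − V_S = 2.26 − 0.03 = 2.23 V; V_DS = V_D − V_S = 6.96 − 0.03 = 6.93 V.
k_n = μ_nC_ox · (W/L) = 6.04 mA/V².
V_ov = V_GS − V_th = 2.23 − 0.74 = 1.49 V.
Since V_DS = 6.93 V ≥ V_ov = 1.49 V, the device is in saturation.
I_D = ½ k_n V_ov² (1 + λ V_DS) = 0.5 × 6.04 × 1.49² × (1 + 0.079 × 6.93) = 10.4 mA.

Saturation; I_D = 10.4 mA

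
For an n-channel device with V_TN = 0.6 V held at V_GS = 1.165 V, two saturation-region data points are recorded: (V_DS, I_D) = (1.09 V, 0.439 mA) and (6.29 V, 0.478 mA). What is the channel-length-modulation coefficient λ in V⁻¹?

λ = 0.0174 V⁻¹

With V_GS fixed, I_D ∝ (1 + λ V_DS) in saturation, so I_D2/I_D1 = (1 + λ V_DS2)/(1 + λ V_DS1).
0.478/0.439 = 1.089 = (1 + 6.29 λ)/(1 + 1.09 λ).
Solving: λ (I_D1 V_DS2 − I_D2 V_DS1) = I_D2 − I_D1, so λ = (0.478 − 0.439) / (0.439 × 6.29 − 0.478 × 1.09) = 0.039 / 2.24 = 0.0174 V⁻¹.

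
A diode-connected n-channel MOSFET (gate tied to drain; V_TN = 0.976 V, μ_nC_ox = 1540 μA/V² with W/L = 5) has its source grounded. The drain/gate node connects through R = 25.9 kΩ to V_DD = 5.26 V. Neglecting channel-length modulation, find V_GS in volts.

V_GS = 1.18 V

With gate tied to drain, V_GS = V_DS ≥ V_GS − V_TN, so the device is in saturation.
k_n = μ_nC_ox · (W/L) = 7.7 mA/V².
KCL at the drain: ½ k_n (V_GS − V_TN)² = (V_DD − V_GS)/R.
Let x = V_GS − 0.976. Then 99.7 x² + x − 4.284 = 0, giving x = 0.202 V (positive root), so V_GS = 1.18 V.
I_D = (V_DD − V_GS)/R = (5.26 − 1.18) / 25.9 = 0.158 mA.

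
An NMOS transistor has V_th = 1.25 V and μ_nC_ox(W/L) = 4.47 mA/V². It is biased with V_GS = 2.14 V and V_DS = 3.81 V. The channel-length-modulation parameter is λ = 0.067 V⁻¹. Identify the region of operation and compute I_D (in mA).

V_ov = V_GS − V_th = 2.14 − 1.25 = 0.89 V.
Since V_DS = 3.81 V ≥ V_ov = 0.89 V, the device is in saturation.
I_D = ½ k_n V_ov² (1 + λ V_DS) = 0.5 × 4.47 × 0.89² × (1 + 0.067 × 3.81) = 2.22 mA.

Saturation; I_D = 2.22 mA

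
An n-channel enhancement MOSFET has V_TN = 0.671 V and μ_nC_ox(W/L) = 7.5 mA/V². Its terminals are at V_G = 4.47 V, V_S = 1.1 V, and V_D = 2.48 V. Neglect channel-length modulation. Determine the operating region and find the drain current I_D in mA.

Triode; I_D = 20.8 mA

V_GS = V_G − V_S = 4.47 − 1.1 = 3.37 V; V_DS = V_D − V_S = 2.48 − 1.1 = 1.38 V.
V_ov = V_GS − V_TN = 3.37 − 0.671 = 2.7 V.
Since V_DS = 1.38 V < V_ov = 2.7 V, the device is in the triode region.
I_D = k_n [V_ov · V_DS − ½ V_DS²] = 7.5 × [2.7 × 1.38 − 0.5 × 1.38²] = 20.8 mA.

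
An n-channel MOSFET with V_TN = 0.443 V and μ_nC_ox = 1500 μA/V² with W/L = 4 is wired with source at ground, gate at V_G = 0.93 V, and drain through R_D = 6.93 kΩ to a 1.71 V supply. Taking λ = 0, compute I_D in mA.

V_GS = V_G = 0.93 V, so V_ov = 0.93 − 0.443 = 0.487 V.
k_n = μ_nC_ox · (W/L) = 6 mA/V².
Assume saturation: I_D = ½ k_n V_ov² = 0.5 × 6 × 0.487² = 0.712 mA, giving V_DS = V_DD − I_D R_D = 1.71 − 0.712 × 6.93 = -3.22 V.
But -3.22 V < V_ov = 0.487 V, so the device is actually in triode.
In triode I_D = k_n[V_ov V_DS − ½ V_DS²] and I_D = (V_DD − V_DS)/R_D. Equating: 20.8 V_DS² − 21.25 V_DS + 1.71 = 0, giving V_DS = 0.0881 V (the root below V_ov).
I_D = (1.71 − 0.0881) / 6.93 = 0.234 mA.

I_D = 0.234 mA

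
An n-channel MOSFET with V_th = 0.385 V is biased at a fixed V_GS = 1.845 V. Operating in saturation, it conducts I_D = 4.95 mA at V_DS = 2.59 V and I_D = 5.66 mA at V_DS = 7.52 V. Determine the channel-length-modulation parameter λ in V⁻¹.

With V_GS fixed, I_D ∝ (1 + λ V_DS) in saturation, so I_D2/I_D1 = (1 + λ V_DS2)/(1 + λ V_DS1).
5.66/4.95 = 1.143 = (1 + 7.52 λ)/(1 + 2.59 λ).
Solving: λ (I_D1 V_DS2 − I_D2 V_DS1) = I_D2 − I_D1, so λ = (5.66 − 4.95) / (4.95 × 7.52 − 5.66 × 2.59) = 0.71 / 22.6 = 0.0315 V⁻¹.

λ = 0.0315 V⁻¹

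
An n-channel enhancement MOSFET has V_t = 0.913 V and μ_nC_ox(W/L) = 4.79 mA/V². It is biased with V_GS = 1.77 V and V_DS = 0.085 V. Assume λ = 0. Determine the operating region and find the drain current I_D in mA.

V_ov = V_GS − V_t = 1.77 − 0.913 = 0.857 V.
Since V_DS = 0.085 V < V_ov = 0.857 V, the device is in the triode region.
I_D = k_n [V_ov · V_DS − ½ V_DS²] = 4.79 × [0.857 × 0.085 − 0.5 × 0.085²] = 0.332 mA.

Triode; I_D = 0.332 mA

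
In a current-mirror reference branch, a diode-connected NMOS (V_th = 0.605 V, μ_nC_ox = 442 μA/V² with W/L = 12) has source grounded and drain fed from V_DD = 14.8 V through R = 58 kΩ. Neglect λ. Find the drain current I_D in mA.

I_D = 0.240 mA

With gate tied to drain, V_GS = V_DS ≥ V_GS − V_th, so the device is in saturation.
k_n = μ_nC_ox · (W/L) = 5.304 mA/V².
KCL at the drain: ½ k_n (V_GS − V_th)² = (V_DD − V_GS)/R.
Let x = V_GS − 0.605. Then 154 x² + x − 14.2 = 0, giving x = 0.301 V (positive root), so V_GS = 0.906 V.
I_D = (V_DD − V_GS)/R = (14.8 − 0.906) / 58 = 0.24 mA.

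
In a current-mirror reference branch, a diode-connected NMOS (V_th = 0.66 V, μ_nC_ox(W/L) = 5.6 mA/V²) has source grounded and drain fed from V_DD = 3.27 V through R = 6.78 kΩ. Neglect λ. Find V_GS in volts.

With gate tied to drain, V_GS = V_DS ≥ V_GS − V_th, so the device is in saturation.
KCL at the drain: ½ k_n (V_GS − V_th)² = (V_DD − V_GS)/R.
Let x = V_GS − 0.66. Then 19 x² + x − 2.61 = 0, giving x = 0.345 V (positive root), so V_GS = 1.01 V.
I_D = (V_DD − V_GS)/R = (3.27 − 1.01) / 6.78 = 0.334 mA.

V_GS = 1.01 V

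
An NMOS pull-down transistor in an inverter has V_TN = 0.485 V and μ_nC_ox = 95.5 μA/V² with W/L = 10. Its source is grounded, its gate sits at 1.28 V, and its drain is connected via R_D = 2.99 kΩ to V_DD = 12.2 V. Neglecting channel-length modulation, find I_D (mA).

V_GS = V_G = 1.28 V, so V_ov = 1.28 − 0.485 = 0.795 V.
k_n = μ_nC_ox · (W/L) = 0.955 mA/V².
Assume saturation: I_D = ½ k_n V_ov² = 0.5 × 0.955 × 0.795² = 0.302 mA, giving V_DS = V_DD − I_D R_D = 12.2 − 0.302 × 2.99 = 11.3 V.
V_DS = 11.3 V ≥ V_ov = 0.795 V, confirming saturation.

I_D = 0.302 mA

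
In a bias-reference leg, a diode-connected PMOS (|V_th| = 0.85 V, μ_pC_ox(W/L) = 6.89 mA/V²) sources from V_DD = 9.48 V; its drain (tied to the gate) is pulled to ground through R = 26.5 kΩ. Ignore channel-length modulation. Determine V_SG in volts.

With gate tied to drain, V_SG = V_SD ≥ V_SG − |V_th|, so the device is in saturation.
KCL at the drain: ½ k_p (V_SG − |V_th|)² = (V_DD − V_SG)/R.
Let x = V_SG − 0.85. Then 91.3 x² + x − 8.63 = 0, giving x = 0.302 V (positive root), so V_SG = 1.15 V.
I_D = (V_DD − V_SG)/R = (9.48 − 1.15) / 26.5 = 0.314 mA.

V_SG = 1.15 V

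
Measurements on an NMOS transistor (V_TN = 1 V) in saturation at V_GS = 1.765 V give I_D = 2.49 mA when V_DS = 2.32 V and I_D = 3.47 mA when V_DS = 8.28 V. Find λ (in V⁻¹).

With V_GS fixed, I_D ∝ (1 + λ V_DS) in saturation, so I_D2/I_D1 = (1 + λ V_DS2)/(1 + λ V_DS1).
3.47/2.49 = 1.394 = (1 + 8.28 λ)/(1 + 2.32 λ).
Solving: λ (I_D1 V_DS2 − I_D2 V_DS1) = I_D2 − I_D1, so λ = (3.47 − 2.49) / (2.49 × 8.28 − 3.47 × 2.32) = 0.98 / 12.6 = 0.078 V⁻¹.

λ = 0.0780 V⁻¹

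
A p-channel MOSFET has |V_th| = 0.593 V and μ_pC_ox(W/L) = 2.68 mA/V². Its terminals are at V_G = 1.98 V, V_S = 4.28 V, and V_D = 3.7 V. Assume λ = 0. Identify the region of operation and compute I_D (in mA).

Triode; I_D = 2.20 mA

V_SG = V_S − V_G = 4.28 − 1.98 = 2.3 V; V_SD = V_S − V_D = 4.28 − 3.7 = 0.58 V.
V_ov = V_SG − |V_th| = 2.3 − 0.593 = 1.71 V.
Since V_SD = 0.58 V < V_ov = 1.71 V, the device is in the triode region.
I_D = k_p [V_ov · V_SD − ½ V_SD²] = 2.68 × [1.71 × 0.58 − 0.5 × 0.58²] = 2.2 mA.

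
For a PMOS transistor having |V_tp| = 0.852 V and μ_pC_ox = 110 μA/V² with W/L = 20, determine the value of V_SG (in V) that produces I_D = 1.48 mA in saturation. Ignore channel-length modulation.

V_SG = 2.01 V

k_p = μ_pC_ox · (W/L) = 2.2 mA/V².
In saturation I_D = ½ k_p (V_SG − |V_tp|)², so V_SG − |V_tp| = √(2 I_D / k_p) = √(2 × 1.48 / 2.2) = 1.16 V.
V_SG = 0.852 + 1.16 = 2.01 V.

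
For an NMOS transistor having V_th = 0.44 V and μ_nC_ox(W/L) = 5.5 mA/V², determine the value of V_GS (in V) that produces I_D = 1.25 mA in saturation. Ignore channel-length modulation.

V_GS = 1.11 V

In saturation I_D = ½ k_n (V_GS − V_th)², so V_GS − V_th = √(2 I_D / k_n) = √(2 × 1.25 / 5.5) = 0.674 V.
V_GS = 0.44 + 0.674 = 1.11 V.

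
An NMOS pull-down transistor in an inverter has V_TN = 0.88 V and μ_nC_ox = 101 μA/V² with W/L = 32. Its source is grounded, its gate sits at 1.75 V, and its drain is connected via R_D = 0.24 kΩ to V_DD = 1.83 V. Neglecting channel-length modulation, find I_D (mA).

V_GS = V_G = 1.75 V, so V_ov = 1.75 − 0.88 = 0.87 V.
k_n = μ_nC_ox · (W/L) = 3.232 mA/V².
Assume saturation: I_D = ½ k_n V_ov² = 0.5 × 3.232 × 0.87² = 1.22 mA, giving V_DS = V_DD − I_D R_D = 1.83 − 1.22 × 0.24 = 1.54 V.
V_DS = 1.54 V ≥ V_ov = 0.87 V, confirming saturation.

I_D = 1.22 mA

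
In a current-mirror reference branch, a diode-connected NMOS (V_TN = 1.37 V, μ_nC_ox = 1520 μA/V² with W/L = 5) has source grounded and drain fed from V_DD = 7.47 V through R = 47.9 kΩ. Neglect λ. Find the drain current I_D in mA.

I_D = 0.124 mA

With gate tied to drain, V_GS = V_DS ≥ V_GS − V_TN, so the device is in saturation.
k_n = μ_nC_ox · (W/L) = 7.6 mA/V².
KCL at the drain: ½ k_n (V_GS − V_TN)² = (V_DD − V_GS)/R.
Let x = V_GS − 1.37. Then 182 x² + x − 6.1 = 0, giving x = 0.18 V (positive root), so V_GS = 1.55 V.
I_D = (V_DD − V_GS)/R = (7.47 − 1.55) / 47.9 = 0.124 mA.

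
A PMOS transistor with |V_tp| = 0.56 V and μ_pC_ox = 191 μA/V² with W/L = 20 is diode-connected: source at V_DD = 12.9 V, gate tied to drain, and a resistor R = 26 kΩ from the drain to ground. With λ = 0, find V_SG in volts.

With gate tied to drain, V_SG = V_SD ≥ V_SG − |V_tp|, so the device is in saturation.
k_p = μ_pC_ox · (W/L) = 3.82 mA/V².
KCL at the drain: ½ k_p (V_SG − |V_tp|)² = (V_DD − V_SG)/R.
Let x = V_SG − 0.56. Then 49.7 x² + x − 12.34 = 0, giving x = 0.489 V (positive root), so V_SG = 1.05 V.
I_D = (V_DD − V_SG)/R = (12.9 − 1.05) / 26 = 0.456 mA.

V_SG = 1.05 V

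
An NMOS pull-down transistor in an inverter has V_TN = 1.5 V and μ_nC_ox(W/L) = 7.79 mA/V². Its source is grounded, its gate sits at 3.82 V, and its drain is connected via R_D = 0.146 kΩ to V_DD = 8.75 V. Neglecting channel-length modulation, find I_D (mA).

I_D = 21.0 mA

V_GS = V_G = 3.82 V, so V_ov = 3.82 − 1.5 = 2.32 V.
Assume saturation: I_D = ½ k_n V_ov² = 0.5 × 7.79 × 2.32² = 21 mA, giving V_DS = V_DD − I_D R_D = 8.75 − 21 × 0.146 = 5.69 V.
V_DS = 5.69 V ≥ V_ov = 2.32 V, confirming saturation.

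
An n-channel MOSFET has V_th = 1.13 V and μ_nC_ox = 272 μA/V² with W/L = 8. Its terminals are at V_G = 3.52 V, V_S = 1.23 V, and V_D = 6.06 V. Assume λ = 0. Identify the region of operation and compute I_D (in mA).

Saturation; I_D = 1.46 mA

V_GS = V_G − V_S = 3.52 − 1.23 = 2.29 V; V_DS = V_D − V_S = 6.06 − 1.23 = 4.83 V.
k_n = μ_nC_ox · (W/L) = 2.176 mA/V².
V_ov = V_GS − V_th = 2.29 − 1.13 = 1.16 V.
Since V_DS = 4.83 V ≥ V_ov = 1.16 V, the device is in saturation.
I_D = ½ k_n V_ov² = 0.5 × 2.176 × 1.16² = 1.46 mA.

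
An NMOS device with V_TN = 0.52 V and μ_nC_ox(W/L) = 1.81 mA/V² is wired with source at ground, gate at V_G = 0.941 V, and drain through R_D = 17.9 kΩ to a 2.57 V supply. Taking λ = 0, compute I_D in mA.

I_D = 0.130 mA

V_GS = V_G = 0.941 V, so V_ov = 0.941 − 0.52 = 0.421 V.
Assume saturation: I_D = ½ k_n V_ov² = 0.5 × 1.81 × 0.421² = 0.16 mA, giving V_DS = V_DD − I_D R_D = 2.57 − 0.16 × 17.9 = -0.301 V.
But -0.301 V < V_ov = 0.421 V, so the device is actually in triode.
In triode I_D = k_n[V_ov V_DS − ½ V_DS²] and I_D = (V_DD − V_DS)/R_D. Equating: 16.2 V_DS² − 14.64 V_DS + 2.57 = 0, giving V_DS = 0.238 V (the root below V_ov).
I_D = (2.57 − 0.238) / 17.9 = 0.13 mA.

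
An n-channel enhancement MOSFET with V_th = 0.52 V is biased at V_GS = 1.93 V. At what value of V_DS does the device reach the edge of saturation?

The boundary between triode and saturation is V_DS = V_GS − V_th = V_ov.
V_ov = 1.93 − 0.52 = 1.41 V.

V_DS,sat = 1.41 V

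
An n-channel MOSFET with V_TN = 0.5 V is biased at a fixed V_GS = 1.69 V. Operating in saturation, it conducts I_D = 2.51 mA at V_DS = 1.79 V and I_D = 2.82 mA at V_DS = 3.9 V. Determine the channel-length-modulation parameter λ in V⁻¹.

λ = 0.0654 V⁻¹

With V_GS fixed, I_D ∝ (1 + λ V_DS) in saturation, so I_D2/I_D1 = (1 + λ V_DS2)/(1 + λ V_DS1).
2.82/2.51 = 1.124 = (1 + 3.9 λ)/(1 + 1.79 λ).
Solving: λ (I_D1 V_DS2 − I_D2 V_DS1) = I_D2 − I_D1, so λ = (2.82 − 2.51) / (2.51 × 3.9 − 2.82 × 1.79) = 0.31 / 4.74 = 0.0654 V⁻¹.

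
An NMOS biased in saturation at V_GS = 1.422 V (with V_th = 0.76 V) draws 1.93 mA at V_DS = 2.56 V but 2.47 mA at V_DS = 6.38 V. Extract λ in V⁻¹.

With V_GS fixed, I_D ∝ (1 + λ V_DS) in saturation, so I_D2/I_D1 = (1 + λ V_DS2)/(1 + λ V_DS1).
2.47/1.93 = 1.28 = (1 + 6.38 λ)/(1 + 2.56 λ).
Solving: λ (I_D1 V_DS2 − I_D2 V_DS1) = I_D2 − I_D1, so λ = (2.47 − 1.93) / (1.93 × 6.38 − 2.47 × 2.56) = 0.54 / 5.99 = 0.0901 V⁻¹.

λ = 0.0901 V⁻¹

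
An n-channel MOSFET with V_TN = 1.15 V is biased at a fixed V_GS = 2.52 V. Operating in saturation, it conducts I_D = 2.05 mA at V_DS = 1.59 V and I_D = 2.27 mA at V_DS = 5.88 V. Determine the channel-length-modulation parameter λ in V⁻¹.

With V_GS fixed, I_D ∝ (1 + λ V_DS) in saturation, so I_D2/I_D1 = (1 + λ V_DS2)/(1 + λ V_DS1).
2.27/2.05 = 1.107 = (1 + 5.88 λ)/(1 + 1.59 λ).
Solving: λ (I_D1 V_DS2 − I_D2 V_DS1) = I_D2 − I_D1, so λ = (2.27 − 2.05) / (2.05 × 5.88 − 2.27 × 1.59) = 0.22 / 8.44 = 0.0261 V⁻¹.

λ = 0.0261 V⁻¹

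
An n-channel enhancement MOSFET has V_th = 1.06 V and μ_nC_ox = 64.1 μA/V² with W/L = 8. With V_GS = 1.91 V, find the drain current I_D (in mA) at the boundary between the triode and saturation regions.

I_D = 0.185 mA

At the boundary V_DS = V_ov = V_GS − V_th = 1.91 − 1.06 = 0.85 V.
k_n = μ_nC_ox · (W/L) = 0.5128 mA/V².
I_D = ½ k_n V_ov² = 0.5 × 0.5128 × 0.85² = 0.185 mA.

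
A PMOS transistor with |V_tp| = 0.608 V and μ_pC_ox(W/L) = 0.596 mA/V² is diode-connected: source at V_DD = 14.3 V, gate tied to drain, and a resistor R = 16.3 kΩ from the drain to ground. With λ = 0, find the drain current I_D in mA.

With gate tied to drain, V_SG = V_SD ≥ V_SG − |V_tp|, so the device is in saturation.
KCL at the drain: ½ k_p (V_SG − |V_tp|)² = (V_DD − V_SG)/R.
Let x = V_SG − 0.608. Then 4.86 x² + x − 13.69 = 0, giving x = 1.58 V (positive root), so V_SG = 2.19 V.
I_D = (V_DD − V_SG)/R = (14.3 − 2.19) / 16.3 = 0.743 mA.

I_D = 0.743 mA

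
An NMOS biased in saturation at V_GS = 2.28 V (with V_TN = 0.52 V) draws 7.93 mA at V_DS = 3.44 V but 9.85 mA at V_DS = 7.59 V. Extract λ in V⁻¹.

λ = 0.0730 V⁻¹

With V_GS fixed, I_D ∝ (1 + λ V_DS) in saturation, so I_D2/I_D1 = (1 + λ V_DS2)/(1 + λ V_DS1).
9.85/7.93 = 1.242 = (1 + 7.59 λ)/(1 + 3.44 λ).
Solving: λ (I_D1 V_DS2 − I_D2 V_DS1) = I_D2 − I_D1, so λ = (9.85 − 7.93) / (7.93 × 7.59 − 9.85 × 3.44) = 1.92 / 26.3 = 0.073 V⁻¹.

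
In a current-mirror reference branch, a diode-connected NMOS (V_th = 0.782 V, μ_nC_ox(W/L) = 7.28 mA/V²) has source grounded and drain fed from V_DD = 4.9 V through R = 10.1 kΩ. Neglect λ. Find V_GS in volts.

With gate tied to drain, V_GS = V_DS ≥ V_GS − V_th, so the device is in saturation.
KCL at the drain: ½ k_n (V_GS − V_th)² = (V_DD − V_GS)/R.
Let x = V_GS − 0.782. Then 36.8 x² + x − 4.118 = 0, giving x = 0.321 V (positive root), so V_GS = 1.1 V.
I_D = (V_DD − V_GS)/R = (4.9 − 1.1) / 10.1 = 0.376 mA.

V_GS = 1.10 V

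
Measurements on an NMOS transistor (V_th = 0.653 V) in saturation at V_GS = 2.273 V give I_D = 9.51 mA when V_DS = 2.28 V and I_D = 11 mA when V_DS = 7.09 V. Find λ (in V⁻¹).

λ = 0.0352 V⁻¹

With V_GS fixed, I_D ∝ (1 + λ V_DS) in saturation, so I_D2/I_D1 = (1 + λ V_DS2)/(1 + λ V_DS1).
11/9.51 = 1.157 = (1 + 7.09 λ)/(1 + 2.28 λ).
Solving: λ (I_D1 V_DS2 − I_D2 V_DS1) = I_D2 − I_D1, so λ = (11 − 9.51) / (9.51 × 7.09 − 11 × 2.28) = 1.49 / 42.3 = 0.0352 V⁻¹.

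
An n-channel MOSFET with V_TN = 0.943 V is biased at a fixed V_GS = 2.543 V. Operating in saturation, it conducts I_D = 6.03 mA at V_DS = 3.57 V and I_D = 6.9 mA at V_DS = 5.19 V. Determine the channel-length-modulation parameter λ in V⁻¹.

λ = 0.131 V⁻¹

With V_GS fixed, I_D ∝ (1 + λ V_DS) in saturation, so I_D2/I_D1 = (1 + λ V_DS2)/(1 + λ V_DS1).
6.9/6.03 = 1.144 = (1 + 5.19 λ)/(1 + 3.57 λ).
Solving: λ (I_D1 V_DS2 − I_D2 V_DS1) = I_D2 − I_D1, so λ = (6.9 − 6.03) / (6.03 × 5.19 − 6.9 × 3.57) = 0.87 / 6.66 = 0.131 V⁻¹.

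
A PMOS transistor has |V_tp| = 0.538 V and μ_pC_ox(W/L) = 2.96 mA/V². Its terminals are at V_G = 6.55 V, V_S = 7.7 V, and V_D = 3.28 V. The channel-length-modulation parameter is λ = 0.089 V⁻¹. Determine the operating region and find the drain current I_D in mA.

V_SG = V_S − V_G = 7.7 − 6.55 = 1.15 V; V_SD = V_S − V_D = 7.7 − 3.28 = 4.42 V.
V_ov = V_SG − |V_tp| = 1.15 − 0.538 = 0.612 V.
Since V_SD = 4.42 V ≥ V_ov = 0.612 V, the device is in saturation.
I_D = ½ k_p V_ov² (1 + λ V_SD) = 0.5 × 2.96 × 0.612² × (1 + 0.089 × 4.42) = 0.772 mA.

Saturation; I_D = 0.772 mA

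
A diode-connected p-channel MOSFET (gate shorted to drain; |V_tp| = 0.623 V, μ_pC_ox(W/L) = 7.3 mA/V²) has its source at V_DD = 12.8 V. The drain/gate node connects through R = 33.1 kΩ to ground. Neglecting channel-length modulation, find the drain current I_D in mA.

I_D = 0.358 mA

With gate tied to drain, V_SG = V_SD ≥ V_SG − |V_tp|, so the device is in saturation.
KCL at the drain: ½ k_p (V_SG − |V_tp|)² = (V_DD − V_SG)/R.
Let x = V_SG − 0.623. Then 121 x² + x − 12.18 = 0, giving x = 0.313 V (positive root), so V_SG = 0.936 V.
I_D = (V_DD − V_SG)/R = (12.8 − 0.936) / 33.1 = 0.358 mA.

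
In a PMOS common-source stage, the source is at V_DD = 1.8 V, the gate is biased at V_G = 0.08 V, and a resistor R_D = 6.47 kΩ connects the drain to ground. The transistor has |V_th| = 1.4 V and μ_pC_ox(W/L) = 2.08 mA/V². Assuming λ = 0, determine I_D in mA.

I_D = 0.106 mA

V_SG = V_DD − V_G = 1.8 − 0.08 = 1.72 V, so V_ov = 1.72 − 1.4 = 0.32 V.
Assume saturation: I_D = ½ k_p V_ov² = 0.5 × 2.08 × 0.32² = 0.106 mA, giving V_SD = V_DD − I_D R_D = 1.8 − 0.106 × 6.47 = 1.11 V.
V_SD = 1.11 V ≥ V_ov = 0.32 V, confirming saturation.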